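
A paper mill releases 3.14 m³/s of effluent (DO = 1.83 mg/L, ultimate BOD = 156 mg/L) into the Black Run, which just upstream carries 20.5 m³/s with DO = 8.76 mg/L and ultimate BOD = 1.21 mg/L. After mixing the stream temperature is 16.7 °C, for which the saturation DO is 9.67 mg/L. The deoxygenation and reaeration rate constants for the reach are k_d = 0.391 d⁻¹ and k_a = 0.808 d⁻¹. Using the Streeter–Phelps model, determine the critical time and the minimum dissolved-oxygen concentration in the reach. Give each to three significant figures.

Mixed DO = (20.5×8.76 + 3.14×1.83)/(20.5+3.14) = 185.3/23.64 = 7.840 mg/L.
Mixed L₀ = (20.5×1.21 + 3.14×156)/(23.64) = 514.6/23.64 = 21.77 mg/L.
Initial deficit D₀ = C_s − DO₀ = 9.67 − 7.840 = 1.830 mg/L.
t_c = (1/0.4170) ln[(0.808/0.391)(1 − 1.830×0.4170/(0.391×21.77))] = 2.398 × ln(1.881) = 1.515 d.
D_c = (0.391/0.808) × 21.77 × e^(−0.391×1.515) = 0.4839 × 21.77 × 0.5529 = 5.825 mg/L.
Minimum DO = 9.67 − 5.825 = 3.845 mg/L.

t_c ≈ 1.52 d; minimum DO ≈ 3.84 mg/L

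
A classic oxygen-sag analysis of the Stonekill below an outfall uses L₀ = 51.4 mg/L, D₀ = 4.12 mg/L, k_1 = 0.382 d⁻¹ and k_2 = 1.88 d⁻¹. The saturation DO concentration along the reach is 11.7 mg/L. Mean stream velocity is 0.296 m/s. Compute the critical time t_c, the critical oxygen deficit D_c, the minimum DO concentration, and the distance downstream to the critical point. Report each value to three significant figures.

t_c = [1/(k_2−k_1)] ln[(k_2/k_1)(1 − D₀(k_2−k_1)/(k_1 L₀))]
= [1/(1.88−0.382)] ln[(1.88/0.382)(1 − 4.12×1.498/(0.382×51.4))]
= (1/1.498) ln[4.921 × 0.6857] = 0.6676 × ln(3.375) = 0.6676 × 1.216 = 0.8119 d.
L(t_c) = L₀ e^(−k_1 t_c) = 51.4 × 0.7333 = 37.69 mg/L, and at the critical point k_2 D_c = k_1 L, so D_c = (0.382/1.88) × 37.69 = 7.659 mg/L.
Minimum DO = C_s − D_c = 11.7 − 7.659 = 4.041 mg/L.
x_c = v t_c = 0.296 m/s × 0.8119 d × 86400 s/d = 20760 m ≈ 20.8 km.

t_c ≈ 0.812 d; D_c ≈ 7.66 mg/L; min DO ≈ 4.04 mg/L; x_c ≈ 20.8 km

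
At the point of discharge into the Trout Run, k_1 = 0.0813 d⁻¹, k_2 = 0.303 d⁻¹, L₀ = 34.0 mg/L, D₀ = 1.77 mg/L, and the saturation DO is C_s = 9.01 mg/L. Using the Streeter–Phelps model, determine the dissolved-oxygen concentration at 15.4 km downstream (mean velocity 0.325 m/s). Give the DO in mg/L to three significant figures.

DO ≈ 6.15 mg/L

Travel time t = x/v = 15.4 km / (0.325 m/s) = 15400 m / 0.325 m/s = 47380 s = 0.5484 d.
k_1 L₀/(k_2−k_1) = 0.0813×34.0/(0.303−0.0813) = 2.764/0.2217 = 12.47 mg/L.
e^(−k_1 t) = e^(−0.0813×0.5484) = 0.9564; e^(−k_2 t) = e^(−0.303×0.5484) = 0.8469.
D = 12.47 × (0.9564 − 0.8469) + 1.77 × 0.8469 = 1.365 + 1.499 = 2.864 mg/L.
DO = C_s − D = 9.01 − 2.864 = 6.146 mg/L.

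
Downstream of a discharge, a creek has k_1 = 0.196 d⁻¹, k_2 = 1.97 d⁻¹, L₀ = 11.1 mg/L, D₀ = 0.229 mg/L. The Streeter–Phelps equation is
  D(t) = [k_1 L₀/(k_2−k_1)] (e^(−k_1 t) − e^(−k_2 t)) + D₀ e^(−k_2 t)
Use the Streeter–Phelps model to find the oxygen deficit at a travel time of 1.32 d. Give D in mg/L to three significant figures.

D ≈ 0.873 mg/L

k_1 L₀/(k_2−k_1) = 0.196×11.1/(1.97−0.196) = 2.176/1.774 = 1.226 mg/L.
e^(−k_1 t) = e^(−0.196×1.320) = 0.7720; e^(−k_2 t) = e^(−1.97×1.320) = 0.07424.
D = 1.226 × (0.7720 − 0.07424) + 0.229 × 0.07424 = 0.8558 + 0.01700 = 0.8728 mg/L.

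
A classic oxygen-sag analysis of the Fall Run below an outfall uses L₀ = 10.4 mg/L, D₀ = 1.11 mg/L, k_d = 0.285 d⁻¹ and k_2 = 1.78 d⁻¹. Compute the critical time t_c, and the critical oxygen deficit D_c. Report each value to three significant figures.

t_c ≈ 0.676 d; D_c ≈ 1.37 mg/L

t_c = [1/(k_2−k_d)] ln[(k_2/k_d)(1 − D₀(k_2−k_d)/(k_d L₀))]
= [1/(1.78−0.285)] ln[(1.78/0.285)(1 − 1.11×1.495/(0.285×10.4))]
= (1/1.495) ln[6.246 × 0.4401] = 0.6689 × ln(2.749) = 0.6689 × 1.011 = 0.6764 d.
L(t_c) = L₀ e^(−k_d t_c) = 10.4 × 0.8247 = 8.577 mg/L, and at the critical point k_2 D_c = k_d L, so D_c = (0.285/1.78) × 8.577 = 1.373 mg/L.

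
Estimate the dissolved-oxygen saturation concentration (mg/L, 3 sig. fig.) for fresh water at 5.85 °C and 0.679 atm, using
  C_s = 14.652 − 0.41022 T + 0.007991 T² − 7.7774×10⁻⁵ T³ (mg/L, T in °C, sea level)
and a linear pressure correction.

C_s ≈ 8.49 mg/L

At sea level: C_s = 14.652 − 0.41022×5.85 + 0.007991×5.85² − 7.7774×10⁻⁵×5.85³ = 12.51 mg/L.
Pressure correction: C_s' = 12.51 × 0.679 = 8.494 mg/L.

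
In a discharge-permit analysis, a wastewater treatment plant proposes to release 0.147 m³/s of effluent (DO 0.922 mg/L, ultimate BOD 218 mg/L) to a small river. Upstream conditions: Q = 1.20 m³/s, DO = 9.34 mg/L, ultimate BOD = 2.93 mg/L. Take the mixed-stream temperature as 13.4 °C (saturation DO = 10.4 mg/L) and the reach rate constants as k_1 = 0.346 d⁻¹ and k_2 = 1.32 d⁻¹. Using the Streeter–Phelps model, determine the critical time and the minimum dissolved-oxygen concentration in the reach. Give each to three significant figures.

t_c ≈ 1.13 d; minimum DO ≈ 5.72 mg/L

Mixed DO = (1.20×9.34 + 0.147×0.922)/(1.20+0.147) = 11.34/1.347 = 8.421 mg/L.
Mixed L₀ = (1.20×2.93 + 0.147×218)/(1.347) = 35.56/1.347 = 26.40 mg/L.
Initial deficit D₀ = C_s − DO₀ = 10.4 − 8.421 = 1.979 mg/L.
t_c = (1/0.9740) ln[(1.32/0.346)(1 − 1.979×0.9740/(0.346×26.40))] = 1.027 × ln(3.010) = 1.131 d.
D_c = (0.346/1.32) × 26.40 × e^(−0.346×1.131) = 0.2621 × 26.40 × 0.6761 = 4.679 mg/L.
Minimum DO = 10.4 − 4.679 = 5.721 mg/L.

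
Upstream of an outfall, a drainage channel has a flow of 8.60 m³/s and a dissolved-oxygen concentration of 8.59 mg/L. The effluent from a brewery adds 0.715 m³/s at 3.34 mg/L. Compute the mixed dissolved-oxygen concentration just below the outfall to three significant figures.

Flow-weighted mixing: C = (Q_r C_r + Q_w C_w)/(Q_r + Q_w)
= (8.60×8.59 + 0.715×3.34)/(8.60 + 0.715) = 76.26/9.315 = 8.187 mg/L.

8.19 mg/L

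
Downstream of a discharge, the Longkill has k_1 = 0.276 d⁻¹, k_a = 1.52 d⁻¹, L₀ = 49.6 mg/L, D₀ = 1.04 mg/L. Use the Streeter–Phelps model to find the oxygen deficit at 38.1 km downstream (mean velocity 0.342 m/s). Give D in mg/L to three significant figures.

Travel time t = x/v = 38.1 km / (0.342 m/s) = 38100 m / 0.342 m/s = 111400 s = 1.289 d.
k_1 L₀/(k_a−k_1) = 0.276×49.6/(1.52−0.276) = 13.69/1.244 = 11.00 mg/L.
e^(−k_1 t) = e^(−0.276×1.289) = 0.7006; e^(−k_a t) = e^(−1.52×1.289) = 0.1409.
D = 11.00 × (0.7006 − 0.1409) + 1.04 × 0.1409 = 6.159 + 0.1465 = 6.306 mg/L.

D ≈ 6.31 mg/L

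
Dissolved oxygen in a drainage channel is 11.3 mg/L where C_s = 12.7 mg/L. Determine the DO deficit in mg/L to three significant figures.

D ≈ 1.40 mg/L

D = C_s − C = 12.7 − 11.3 = 1.40 mg/L.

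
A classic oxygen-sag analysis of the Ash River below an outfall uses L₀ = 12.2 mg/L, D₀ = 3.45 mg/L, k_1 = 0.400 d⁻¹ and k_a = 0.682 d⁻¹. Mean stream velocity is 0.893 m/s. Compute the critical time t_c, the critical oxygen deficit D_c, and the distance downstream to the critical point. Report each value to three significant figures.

t_c = [1/(k_a−k_1)] ln[(k_a/k_1)(1 − D₀(k_a−k_1)/(k_1 L₀))]
= [1/(0.682−0.400)] ln[(0.682/0.400)(1 − 3.45×0.2820/(0.400×12.2))]
= (1/0.2820) ln[1.705 × 0.8006] = 3.546 × ln(1.365) = 3.546 × 0.3112 = 1.104 d.
L(t_c) = L₀ e^(−k_1 t_c) = 12.2 × 0.6431 = 7.846 mg/L, and at the critical point k_a D_c = k_1 L, so D_c = (0.400/0.682) × 7.846 = 4.602 mg/L.
x_c = v t_c = 0.893 m/s × 1.104 d × 86400 s/d = 85150 m ≈ 85.1 km.

t_c ≈ 1.10 d; D_c ≈ 4.60 mg/L; x_c ≈ 85.1 km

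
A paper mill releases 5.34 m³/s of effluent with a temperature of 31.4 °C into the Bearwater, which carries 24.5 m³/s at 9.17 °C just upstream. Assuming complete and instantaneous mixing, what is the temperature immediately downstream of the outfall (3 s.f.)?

13.1 °C

Flow-weighted mixing: C = (Q_r C_r + Q_w C_w)/(Q_r + Q_w)
= (24.5×9.17 + 5.34×31.4)/(24.5 + 5.34) = 392.3/29.84 = 13.15 °C.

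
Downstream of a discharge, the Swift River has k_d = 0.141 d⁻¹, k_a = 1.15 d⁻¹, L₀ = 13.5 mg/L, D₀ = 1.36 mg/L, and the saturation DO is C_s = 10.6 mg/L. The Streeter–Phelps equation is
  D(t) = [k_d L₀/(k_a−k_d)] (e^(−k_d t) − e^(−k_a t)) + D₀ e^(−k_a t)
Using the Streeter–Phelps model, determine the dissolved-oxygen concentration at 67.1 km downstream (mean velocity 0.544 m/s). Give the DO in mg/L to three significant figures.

DO ≈ 9.16 mg/L

Travel time t = x/v = 67.1 km / (0.544 m/s) = 67100 m / 0.544 m/s = 123300 s = 1.428 d.
k_d L₀/(k_a−k_d) = 0.141×13.5/(1.15−0.141) = 1.903/1.009 = 1.887 mg/L.
e^(−k_d t) = e^(−0.141×1.428) = 0.8177; e^(−k_a t) = e^(−1.15×1.428) = 0.1936.
D = 1.887 × (0.8177 − 0.1936) + 1.36 × 0.1936 = 1.177 + 0.2634 = 1.441 mg/L.
DO = C_s − D = 10.6 − 1.441 = 9.159 mg/L.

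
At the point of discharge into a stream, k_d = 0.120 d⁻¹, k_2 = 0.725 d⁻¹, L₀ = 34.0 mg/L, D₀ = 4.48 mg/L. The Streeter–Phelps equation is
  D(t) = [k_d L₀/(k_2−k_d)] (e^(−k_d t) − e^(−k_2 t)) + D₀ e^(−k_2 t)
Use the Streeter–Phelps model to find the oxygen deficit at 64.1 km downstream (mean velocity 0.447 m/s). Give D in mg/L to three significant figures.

Travel time t = x/v = 64.1 km / (0.447 m/s) = 64100 m / 0.447 m/s = 143400 s = 1.660 d.
k_d L₀/(k_2−k_d) = 0.120×34.0/(0.725−0.120) = 4.080/0.6050 = 6.744 mg/L.
e^(−k_d t) = e^(−0.120×1.660) = 0.8194; e^(−k_2 t) = e^(−0.725×1.660) = 0.3002.
D = 6.744 × (0.8194 − 0.3002) + 4.48 × 0.3002 = 3.501 + 1.345 = 4.846 mg/L.

D ≈ 4.85 mg/L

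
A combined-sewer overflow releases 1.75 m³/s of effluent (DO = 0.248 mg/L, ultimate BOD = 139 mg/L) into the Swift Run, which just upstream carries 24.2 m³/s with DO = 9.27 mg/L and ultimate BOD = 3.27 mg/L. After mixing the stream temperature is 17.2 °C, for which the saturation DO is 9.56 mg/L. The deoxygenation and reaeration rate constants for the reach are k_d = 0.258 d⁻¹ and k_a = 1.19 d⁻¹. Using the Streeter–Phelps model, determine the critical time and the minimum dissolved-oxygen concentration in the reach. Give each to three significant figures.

Mixed DO = (24.2×9.27 + 1.75×0.248)/(24.2+1.75) = 224.8/25.95 = 8.662 mg/L.
Mixed L₀ = (24.2×3.27 + 1.75×139)/(25.95) = 322.4/25.95 = 12.42 mg/L.
Initial deficit D₀ = C_s − DO₀ = 9.56 − 8.662 = 0.8984 mg/L.
t_c = (1/0.9320) ln[(1.19/0.258)(1 − 0.8984×0.9320/(0.258×12.42))] = 1.073 × ln(3.407) = 1.315 d.
D_c = (0.258/1.19) × 12.42 × e^(−0.258×1.315) = 0.2168 × 12.42 × 0.7122 = 1.918 mg/L.
Minimum DO = 9.56 − 1.918 = 7.642 mg/L.

t_c ≈ 1.32 d; minimum DO ≈ 7.64 mg/L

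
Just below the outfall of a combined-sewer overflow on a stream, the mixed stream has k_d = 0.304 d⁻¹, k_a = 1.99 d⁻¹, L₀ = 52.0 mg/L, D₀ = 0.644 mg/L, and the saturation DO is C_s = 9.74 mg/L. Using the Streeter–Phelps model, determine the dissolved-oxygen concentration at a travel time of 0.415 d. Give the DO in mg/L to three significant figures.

DO ≈ 5.30 mg/L

k_d L₀/(k_a−k_d) = 0.304×52.0/(1.99−0.304) = 15.81/1.686 = 9.376 mg/L.
e^(−k_d t) = e^(−0.304×0.4150) = 0.8815; e^(−k_a t) = e^(−1.99×0.4150) = 0.4379.
D = 9.376 × (0.8815 − 0.4379) + 0.644 × 0.4379 = 4.159 + 0.2820 = 4.441 mg/L.
DO = C_s − D = 9.74 − 4.441 = 5.299 mg/L.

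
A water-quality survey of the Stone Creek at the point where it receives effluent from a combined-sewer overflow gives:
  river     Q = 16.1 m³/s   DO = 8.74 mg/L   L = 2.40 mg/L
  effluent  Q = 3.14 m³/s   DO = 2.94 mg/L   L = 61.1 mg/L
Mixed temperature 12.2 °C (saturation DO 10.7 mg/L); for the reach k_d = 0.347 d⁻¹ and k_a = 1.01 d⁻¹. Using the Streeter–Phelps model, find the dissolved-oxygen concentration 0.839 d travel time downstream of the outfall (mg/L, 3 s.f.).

Mixed DO = (16.1×8.74 + 3.14×2.94)/(16.1+3.14) = 149.9/19.24 = 7.793 mg/L.
Mixed L₀ = (16.1×2.40 + 3.14×61.1)/(19.24) = 230.5/19.24 = 11.98 mg/L.
Initial deficit D₀ = C_s − DO₀ = 10.7 − 7.793 = 2.907 mg/L.
D(0.839) = [0.347×11.98/(1.01−0.347)](e^(−0.347×0.839) − e^(−1.01×0.839)) + 2.907 e^(−1.01×0.839)
= 6.270 × (0.7474 − 0.4285) + 2.907 × 0.4285 = 3.245 mg/L.
DO = 10.7 − 3.245 = 7.455 mg/L.

DO ≈ 7.46 mg/L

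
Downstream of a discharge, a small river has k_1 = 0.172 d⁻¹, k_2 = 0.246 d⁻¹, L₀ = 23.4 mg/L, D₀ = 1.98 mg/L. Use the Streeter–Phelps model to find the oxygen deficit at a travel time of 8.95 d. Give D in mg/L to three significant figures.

D ≈ 5.87 mg/L

k_1 L₀/(k_2−k_1) = 0.172×23.4/(0.246−0.172) = 4.025/0.07400 = 54.39 mg/L.
e^(−k_1 t) = e^(−0.172×8.950) = 0.2145; e^(−k_2 t) = e^(−0.246×8.950) = 0.1106.
D = 54.39 × (0.2145 − 0.1106) + 1.98 × 0.1106 = 5.651 + 0.2190 = 5.870 mg/L.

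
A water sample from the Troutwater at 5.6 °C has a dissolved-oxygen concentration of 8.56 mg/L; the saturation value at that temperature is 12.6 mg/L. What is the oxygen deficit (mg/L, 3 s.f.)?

D ≈ 4.04 mg/L

D = C_s − C = 12.6 − 8.56 = 4.04 mg/L.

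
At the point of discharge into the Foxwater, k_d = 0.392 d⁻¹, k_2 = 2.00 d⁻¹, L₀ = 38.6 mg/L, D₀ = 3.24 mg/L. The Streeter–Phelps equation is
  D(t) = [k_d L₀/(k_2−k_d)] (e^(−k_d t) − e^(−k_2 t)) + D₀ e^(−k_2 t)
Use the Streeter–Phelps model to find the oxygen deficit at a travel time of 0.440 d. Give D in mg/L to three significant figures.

k_d L₀/(k_2−k_d) = 0.392×38.6/(2.00−0.392) = 15.13/1.608 = 9.410 mg/L.
e^(−k_d t) = e^(−0.392×0.4400) = 0.8416; e^(−k_2 t) = e^(−2.00×0.4400) = 0.4148.
D = 9.410 × (0.8416 − 0.4148) + 3.24 × 0.4148 = 4.016 + 1.344 = 5.360 mg/L.

D ≈ 5.36 mg/L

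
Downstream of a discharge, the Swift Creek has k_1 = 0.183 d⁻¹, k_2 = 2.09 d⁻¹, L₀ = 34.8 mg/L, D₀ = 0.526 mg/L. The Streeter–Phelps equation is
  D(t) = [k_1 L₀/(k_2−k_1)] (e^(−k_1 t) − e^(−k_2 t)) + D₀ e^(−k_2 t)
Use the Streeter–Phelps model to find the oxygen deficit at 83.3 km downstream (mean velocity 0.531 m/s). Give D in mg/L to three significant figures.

D ≈ 2.33 mg/L

Travel time t = x/v = 83.3 km / (0.531 m/s) = 83300 m / 0.531 m/s = 156900 s = 1.816 d.
k_1 L₀/(k_2−k_1) = 0.183×34.8/(2.09−0.183) = 6.368/1.907 = 3.339 mg/L.
e^(−k_1 t) = e^(−0.183×1.816) = 0.7173; e^(−k_2 t) = e^(−2.09×1.816) = 0.02249.
D = 3.339 × (0.7173 − 0.02249) + 0.526 × 0.02249 = 2.320 + 0.01183 = 2.332 mg/L.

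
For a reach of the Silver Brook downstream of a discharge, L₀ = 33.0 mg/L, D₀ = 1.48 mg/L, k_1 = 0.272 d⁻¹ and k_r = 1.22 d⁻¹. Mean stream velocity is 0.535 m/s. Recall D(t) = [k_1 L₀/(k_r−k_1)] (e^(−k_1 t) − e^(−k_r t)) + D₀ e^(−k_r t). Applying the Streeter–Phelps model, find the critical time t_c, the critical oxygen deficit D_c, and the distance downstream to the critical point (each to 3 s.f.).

At the critical point dD/dt = 0, so k_1 L₀ e^(−k_1 t) = k_r D. Substituting D(t) from the Streeter–Phelps equation and solving for t gives
t_c = ln[(k_r/k_1)(1 − D₀(k_r−k_1)/(k_1 L₀))] / (k_r−k_1).
Here k_r−k_1 = 0.9480 d⁻¹ and 1 − D₀(k_r−k_1)/(k_1 L₀) = 1 − 1.48×0.9480/(0.272×33.0) = 0.8437, so
t_c = ln(4.485 × 0.8437) / 0.9480 = 1.331 / 0.9480 = 1.404 d.
D_c = (k_1/k_r) L₀ e^(−k_1 t_c) = (0.272/1.22) × 33.0 × e^(−0.272×1.404) = 0.2230 × 33.0 × 0.6826 = 5.022 mg/L.
x_c = v t_c = 0.535 m/s × 1.404 d × 86400 s/d = 64890 m ≈ 64.9 km.

t_c ≈ 1.40 d; D_c ≈ 5.02 mg/L; x_c ≈ 64.9 km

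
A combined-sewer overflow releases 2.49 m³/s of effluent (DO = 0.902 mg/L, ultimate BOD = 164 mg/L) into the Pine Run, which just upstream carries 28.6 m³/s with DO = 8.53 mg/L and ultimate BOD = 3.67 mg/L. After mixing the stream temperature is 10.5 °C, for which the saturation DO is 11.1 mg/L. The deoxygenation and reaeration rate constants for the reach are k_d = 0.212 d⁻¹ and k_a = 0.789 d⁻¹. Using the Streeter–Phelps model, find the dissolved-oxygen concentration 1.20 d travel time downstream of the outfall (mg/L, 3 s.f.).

Mixed DO = (28.6×8.53 + 2.49×0.902)/(28.6+2.49) = 246.2/31.09 = 7.919 mg/L.
Mixed L₀ = (28.6×3.67 + 2.49×164)/(31.09) = 513.3/31.09 = 16.51 mg/L.
Initial deficit D₀ = C_s − DO₀ = 11.1 − 7.919 = 3.181 mg/L.
D(1.20) = [0.212×16.51/(0.789−0.212)](e^(−0.212×1.20) − e^(−0.789×1.20)) + 3.181 e^(−0.789×1.20)
= 6.066 × (0.7754 − 0.3880) + 3.181 × 0.3880 = 3.584 mg/L.
DO = 11.1 − 3.584 = 7.516 mg/L.

DO ≈ 7.52 mg/L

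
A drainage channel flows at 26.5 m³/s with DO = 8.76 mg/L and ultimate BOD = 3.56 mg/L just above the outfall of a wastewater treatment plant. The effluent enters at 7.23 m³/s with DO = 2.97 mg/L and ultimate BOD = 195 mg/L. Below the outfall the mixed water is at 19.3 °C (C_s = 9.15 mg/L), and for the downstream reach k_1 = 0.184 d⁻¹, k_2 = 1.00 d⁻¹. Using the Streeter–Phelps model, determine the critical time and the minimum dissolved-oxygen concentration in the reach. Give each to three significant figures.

t_c ≈ 1.86 d; minimum DO ≈ 3.32 mg/L

Mixed DO = (26.5×8.76 + 7.23×2.97)/(26.5+7.23) = 253.6/33.73 = 7.519 mg/L.
Mixed L₀ = (26.5×3.56 + 7.23×195)/(33.73) = 1504/33.73 = 44.60 mg/L.
Initial deficit D₀ = C_s − DO₀ = 9.15 − 7.519 = 1.631 mg/L.
t_c = (1/0.8160) ln[(1.00/0.184)(1 − 1.631×0.8160/(0.184×44.60))] = 1.225 × ln(4.553) = 1.858 d.
D_c = (0.184/1.00) × 44.60 × e^(−0.184×1.858) = 0.1840 × 44.60 × 0.7105 = 5.830 mg/L.
Minimum DO = 9.15 − 5.830 = 3.320 mg/L.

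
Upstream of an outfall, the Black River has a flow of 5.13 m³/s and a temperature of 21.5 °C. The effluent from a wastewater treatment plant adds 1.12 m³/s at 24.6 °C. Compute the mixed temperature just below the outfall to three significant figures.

Flow-weighted mixing: C = (Q_r C_r + Q_w C_w)/(Q_r + Q_w)
= (5.13×21.5 + 1.12×24.6)/(5.13 + 1.12) = 137.8/6.250 = 22.06 °C.

22.1 °C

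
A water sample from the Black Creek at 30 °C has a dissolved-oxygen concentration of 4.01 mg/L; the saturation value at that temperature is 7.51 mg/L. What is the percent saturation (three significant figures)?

53.4 % saturation

% saturation = C/C_s × 100 = 4.01/7.51 × 100 = 53.4 %.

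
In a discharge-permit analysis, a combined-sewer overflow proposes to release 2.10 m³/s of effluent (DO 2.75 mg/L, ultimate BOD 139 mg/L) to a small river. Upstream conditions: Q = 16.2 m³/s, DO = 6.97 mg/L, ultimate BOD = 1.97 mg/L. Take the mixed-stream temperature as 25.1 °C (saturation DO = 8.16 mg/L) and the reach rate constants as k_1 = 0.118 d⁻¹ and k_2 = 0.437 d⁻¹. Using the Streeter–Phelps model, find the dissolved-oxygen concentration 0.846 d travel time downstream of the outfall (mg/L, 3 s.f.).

DO ≈ 5.60 mg/L

Mixed DO = (16.2×6.97 + 2.10×2.75)/(16.2+2.10) = 118.7/18.30 = 6.486 mg/L.
Mixed L₀ = (16.2×1.97 + 2.10×139)/(18.30) = 323.8/18.30 = 17.69 mg/L.
Initial deficit D₀ = C_s − DO₀ = 8.16 − 6.486 = 1.674 mg/L.
D(0.846) = [0.118×17.69/(0.437−0.118)](e^(−0.118×0.846) − e^(−0.437×0.846)) + 1.674 e^(−0.437×0.846)
= 6.545 × (0.9050 − 0.6909) + 1.674 × 0.6909 = 2.558 mg/L.
DO = 8.16 − 2.558 = 5.602 mg/L.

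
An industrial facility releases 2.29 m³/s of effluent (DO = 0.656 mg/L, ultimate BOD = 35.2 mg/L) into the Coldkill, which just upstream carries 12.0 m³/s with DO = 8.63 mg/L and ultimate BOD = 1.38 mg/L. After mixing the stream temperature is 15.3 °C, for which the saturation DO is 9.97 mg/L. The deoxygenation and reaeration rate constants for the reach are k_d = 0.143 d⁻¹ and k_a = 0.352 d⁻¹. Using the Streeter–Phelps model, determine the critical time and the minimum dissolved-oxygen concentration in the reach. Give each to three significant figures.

Mixed DO = (12.0×8.63 + 2.29×0.656)/(12.0+2.29) = 105.1/14.29 = 7.352 mg/L.
Mixed L₀ = (12.0×1.38 + 2.29×35.2)/(14.29) = 97.17/14.29 = 6.800 mg/L.
Initial deficit D₀ = C_s − DO₀ = 9.97 − 7.352 = 2.618 mg/L.
t_c = (1/0.2090) ln[(0.352/0.143)(1 − 2.618×0.2090/(0.143×6.800))] = 4.785 × ln(1.076) = 0.3526 d.
D_c = (0.143/0.352) × 6.800 × e^(−0.143×0.3526) = 0.4062 × 6.800 × 0.9508 = 2.627 mg/L.
Minimum DO = 9.97 − 2.627 = 7.343 mg/L.

t_c ≈ 0.353 d; minimum DO ≈ 7.34 mg/L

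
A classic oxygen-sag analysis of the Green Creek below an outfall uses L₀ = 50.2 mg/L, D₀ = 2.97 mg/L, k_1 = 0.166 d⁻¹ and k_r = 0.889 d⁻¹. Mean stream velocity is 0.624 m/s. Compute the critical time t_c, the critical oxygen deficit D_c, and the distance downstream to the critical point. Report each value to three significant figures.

t_c ≈ 1.91 d; D_c ≈ 6.83 mg/L; x_c ≈ 103 km

With k_r/k_1 = 5.355 and 1 − D₀(k_r−k_1)/(k_1 L₀) = 0.7423,
t_c = ln(5.355 × 0.7423) / (0.889 − 0.166) = ln(3.975) / 0.7230 = 1.380/0.7230 = 1.909 d.
L(t_c) = L₀ e^(−k_1 t_c) = 50.2 × 0.7284 = 36.57 mg/L, and at the critical point k_r D_c = k_1 L, so D_c = (0.166/0.889) × 36.57 = 6.828 mg/L.
x_c = v t_c = 0.624 m/s × 1.909 d × 86400 s/d = 102900 m ≈ 103 km.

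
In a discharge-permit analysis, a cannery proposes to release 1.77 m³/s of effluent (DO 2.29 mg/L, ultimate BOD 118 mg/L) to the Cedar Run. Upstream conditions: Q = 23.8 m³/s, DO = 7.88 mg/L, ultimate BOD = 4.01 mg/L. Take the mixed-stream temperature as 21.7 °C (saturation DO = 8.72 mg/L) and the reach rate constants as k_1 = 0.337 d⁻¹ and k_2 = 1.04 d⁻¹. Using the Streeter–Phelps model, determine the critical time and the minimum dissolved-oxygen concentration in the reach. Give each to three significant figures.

t_c ≈ 1.26 d; minimum DO ≈ 6.20 mg/L

Mixed DO = (23.8×7.88 + 1.77×2.29)/(23.8+1.77) = 191.6/25.57 = 7.493 mg/L.
Mixed L₀ = (23.8×4.01 + 1.77×118)/(25.57) = 304.3/25.57 = 11.90 mg/L.
Initial deficit D₀ = C_s − DO₀ = 8.72 − 7.493 = 1.227 mg/L.
t_c = (1/0.7030) ln[(1.04/0.337)(1 − 1.227×0.7030/(0.337×11.90))] = 1.422 × ln(2.422) = 1.259 d.
D_c = (0.337/1.04) × 11.90 × e^(−0.337×1.259) = 0.3240 × 11.90 × 0.6543 = 2.523 mg/L.
Minimum DO = 8.72 − 2.523 = 6.197 mg/L.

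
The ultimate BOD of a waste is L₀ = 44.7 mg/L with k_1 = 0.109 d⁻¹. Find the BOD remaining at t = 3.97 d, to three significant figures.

L ≈ 29.0 mg/L

L_t = L₀ e^(−k_1 t) = 44.7 × e^(−0.109×3.97) = 44.7 × 0.6487 = 29.00 mg/L.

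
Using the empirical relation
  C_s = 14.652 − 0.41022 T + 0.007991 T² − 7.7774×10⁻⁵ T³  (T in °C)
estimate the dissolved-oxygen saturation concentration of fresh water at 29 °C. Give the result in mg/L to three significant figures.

C_s ≈ 7.58 mg/L

C_s = 14.652 − 0.41022×29 + 0.007991×29² − 7.7774×10⁻⁵×29³ = 7.579 mg/L.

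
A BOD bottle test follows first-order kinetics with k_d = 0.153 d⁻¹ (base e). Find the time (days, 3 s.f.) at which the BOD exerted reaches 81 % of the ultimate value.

y/L₀ = 1 − e^(−k_d t) = 0.81 ⇒ e^(−k_d t) = 0.190
t = −ln(0.190) / 0.153 = 1.661 / 0.153 = 10.85 d.

t ≈ 10.9 d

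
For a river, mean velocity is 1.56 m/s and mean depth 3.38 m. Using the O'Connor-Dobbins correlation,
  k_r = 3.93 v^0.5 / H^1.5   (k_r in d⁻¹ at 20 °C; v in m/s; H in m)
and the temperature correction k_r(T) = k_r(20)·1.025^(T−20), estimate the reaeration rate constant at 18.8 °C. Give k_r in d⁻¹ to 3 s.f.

k_r ≈ 0.767 d⁻¹

k_r(20) = 3.93 × 1.56^0.5 / 3.38^1.5 = 3.93 × 1.249 / 6.214 = 0.7899 d⁻¹.
k_r(18.8) = 0.7899 × 1.025^(18.8−20) = 0.7899 × 0.9708 = 0.7669 d⁻¹.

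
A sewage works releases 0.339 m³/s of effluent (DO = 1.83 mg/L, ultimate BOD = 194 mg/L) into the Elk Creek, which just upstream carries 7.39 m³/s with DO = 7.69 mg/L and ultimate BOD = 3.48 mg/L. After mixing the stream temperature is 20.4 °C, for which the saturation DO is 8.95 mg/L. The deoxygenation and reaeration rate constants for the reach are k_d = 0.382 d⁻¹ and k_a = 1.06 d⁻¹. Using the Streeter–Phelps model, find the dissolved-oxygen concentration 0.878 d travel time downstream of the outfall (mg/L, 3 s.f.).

DO ≈ 6.21 mg/L

Mixed DO = (7.39×7.69 + 0.339×1.83)/(7.39+0.339) = 57.45/7.729 = 7.433 mg/L.
Mixed L₀ = (7.39×3.48 + 0.339×194)/(7.729) = 91.48/7.729 = 11.84 mg/L.
Initial deficit D₀ = C_s − DO₀ = 8.95 − 7.433 = 1.517 mg/L.
D(0.878) = [0.382×11.84/(1.06−0.382)](e^(−0.382×0.878) − e^(−1.06×0.878)) + 1.517 e^(−1.06×0.878)
= 6.669 × (0.7151 − 0.3943) + 1.517 × 0.3943 = 2.737 mg/L.
DO = 8.95 − 2.737 = 6.213 mg/L.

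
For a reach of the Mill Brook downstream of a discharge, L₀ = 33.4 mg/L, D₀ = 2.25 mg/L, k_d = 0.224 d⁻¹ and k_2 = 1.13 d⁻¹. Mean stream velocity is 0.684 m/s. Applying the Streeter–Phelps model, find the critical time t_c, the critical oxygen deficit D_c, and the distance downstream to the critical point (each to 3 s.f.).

t_c ≈ 1.44 d; D_c ≈ 4.80 mg/L; x_c ≈ 84.8 km

With k_2/k_d = 5.045 and 1 − D₀(k_2−k_d)/(k_d L₀) = 0.7275,
t_c = ln(5.045 × 0.7275) / (1.13 − 0.224) = ln(3.670) / 0.9060 = 1.300/0.9060 = 1.435 d.
L(t_c) = L₀ e^(−k_d t_c) = 33.4 × 0.7251 = 24.22 mg/L, and at the critical point k_2 D_c = k_d L, so D_c = (0.224/1.13) × 24.22 = 4.801 mg/L.
x_c = v t_c = 0.684 m/s × 1.435 d × 86400 s/d = 84810 m ≈ 84.8 km.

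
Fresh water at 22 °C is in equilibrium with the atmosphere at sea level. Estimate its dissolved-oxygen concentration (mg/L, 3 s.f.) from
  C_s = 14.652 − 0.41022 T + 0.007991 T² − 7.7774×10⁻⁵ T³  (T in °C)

C_s ≈ 8.67 mg/L

C_s = 14.652 − 0.41022×22 + 0.007991×22² − 7.7774×10⁻⁵×22³ = 8.667 mg/L.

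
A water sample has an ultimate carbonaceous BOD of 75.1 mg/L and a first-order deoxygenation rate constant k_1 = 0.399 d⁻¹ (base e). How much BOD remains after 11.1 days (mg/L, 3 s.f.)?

L ≈ 0.896 mg/L

L_t = L₀ e^(−k_1 t) = 75.1 × e^(−0.399×11.1) = 75.1 × 0.01193 = 0.8958 mg/L.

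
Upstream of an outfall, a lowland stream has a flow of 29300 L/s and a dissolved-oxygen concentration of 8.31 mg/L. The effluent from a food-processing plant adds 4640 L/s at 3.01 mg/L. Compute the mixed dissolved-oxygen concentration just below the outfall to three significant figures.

7.59 mg/L

Flow-weighted mixing: C = (Q_r C_r + Q_w C_w)/(Q_r + Q_w)
= (29300×8.31 + 4640×3.01)/(29300 + 4640) = 257400/33940 = 7.585 mg/L.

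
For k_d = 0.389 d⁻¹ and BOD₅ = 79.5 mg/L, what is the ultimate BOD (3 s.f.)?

L₀ ≈ 92.8 mg/L

BOD₅ = L₀(1 − e^(−5k_d)) ⇒ L₀ = BOD₅ / (1 − e^(−5×0.389))
= 79.5 / (1 − 0.1430) = 79.5 / 0.8570 = 92.76 mg/L.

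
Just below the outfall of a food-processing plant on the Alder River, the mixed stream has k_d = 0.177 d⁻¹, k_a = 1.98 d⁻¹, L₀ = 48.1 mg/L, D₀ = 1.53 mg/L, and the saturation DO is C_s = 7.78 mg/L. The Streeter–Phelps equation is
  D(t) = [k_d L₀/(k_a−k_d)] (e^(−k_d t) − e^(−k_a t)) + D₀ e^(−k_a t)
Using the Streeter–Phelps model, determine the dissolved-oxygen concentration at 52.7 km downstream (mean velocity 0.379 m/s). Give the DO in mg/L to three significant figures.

Travel time t = x/v = 52.7 km / (0.379 m/s) = 52700 m / 0.379 m/s = 139100 s = 1.609 d.
k_d L₀/(k_a−k_d) = 0.177×48.1/(1.98−0.177) = 8.514/1.803 = 4.722 mg/L.
e^(−k_d t) = e^(−0.177×1.609) = 0.7521; e^(−k_a t) = e^(−1.98×1.609) = 0.04131.
D = 4.722 × (0.7521 − 0.04131) + 1.53 × 0.04131 = 3.356 + 0.06321 = 3.420 mg/L.
DO = C_s − D = 7.78 − 3.420 = 4.360 mg/L.

DO ≈ 4.36 mg/L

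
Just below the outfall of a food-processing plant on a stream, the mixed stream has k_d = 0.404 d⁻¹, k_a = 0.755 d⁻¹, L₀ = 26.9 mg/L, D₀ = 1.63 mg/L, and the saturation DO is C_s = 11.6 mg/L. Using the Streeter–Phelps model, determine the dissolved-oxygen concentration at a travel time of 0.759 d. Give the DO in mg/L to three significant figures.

k_d L₀/(k_a−k_d) = 0.404×26.9/(0.755−0.404) = 10.87/0.3510 = 30.96 mg/L.
e^(−k_d t) = e^(−0.404×0.7590) = 0.7359; e^(−k_a t) = e^(−0.755×0.7590) = 0.5638.
D = 30.96 × (0.7359 − 0.5638) + 1.63 × 0.5638 = 5.329 + 0.9190 = 6.248 mg/L.
DO = C_s − D = 11.6 − 6.248 = 5.352 mg/L.

DO ≈ 5.35 mg/L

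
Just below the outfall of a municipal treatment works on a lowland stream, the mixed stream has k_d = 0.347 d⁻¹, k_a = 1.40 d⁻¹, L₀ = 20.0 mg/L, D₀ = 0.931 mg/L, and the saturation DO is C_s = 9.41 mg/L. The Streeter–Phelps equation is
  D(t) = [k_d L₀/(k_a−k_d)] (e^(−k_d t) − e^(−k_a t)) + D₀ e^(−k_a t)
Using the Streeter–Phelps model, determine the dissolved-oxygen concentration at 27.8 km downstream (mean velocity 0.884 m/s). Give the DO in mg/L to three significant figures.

DO ≈ 7.00 mg/L

Travel time t = x/v = 27.8 km / (0.884 m/s) = 27800 m / 0.884 m/s = 31450 s = 0.3640 d.
k_d L₀/(k_a−k_d) = 0.347×20.0/(1.40−0.347) = 6.940/1.053 = 6.591 mg/L.
e^(−k_d t) = e^(−0.347×0.3640) = 0.8813; e^(−k_a t) = e^(−1.40×0.3640) = 0.6008.
D = 6.591 × (0.8813 − 0.6008) + 0.931 × 0.6008 = 1.849 + 0.5593 = 2.409 mg/L.
DO = C_s − D = 9.41 − 2.409 = 7.001 mg/L.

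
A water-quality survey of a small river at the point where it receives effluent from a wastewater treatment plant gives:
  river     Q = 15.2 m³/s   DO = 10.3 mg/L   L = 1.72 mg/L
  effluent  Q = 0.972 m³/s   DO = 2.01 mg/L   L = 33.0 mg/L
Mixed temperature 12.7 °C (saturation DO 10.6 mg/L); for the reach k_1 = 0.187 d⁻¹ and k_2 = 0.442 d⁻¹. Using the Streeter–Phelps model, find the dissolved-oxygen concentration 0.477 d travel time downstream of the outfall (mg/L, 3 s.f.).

DO ≈ 9.68 mg/L

Mixed DO = (15.2×10.3 + 0.972×2.01)/(15.2+0.972) = 158.5/16.17 = 9.802 mg/L.
Mixed L₀ = (15.2×1.72 + 0.972×33.0)/(16.17) = 58.22/16.17 = 3.600 mg/L.
Initial deficit D₀ = C_s − DO₀ = 10.6 − 9.802 = 0.7983 mg/L.
D(0.477) = [0.187×3.600/(0.442−0.187)](e^(−0.187×0.477) − e^(−0.442×0.477)) + 0.7983 e^(−0.442×0.477)
= 2.640 × (0.9147 − 0.8099) + 0.7983 × 0.8099 = 0.9231 mg/L.
DO = 10.6 − 0.9231 = 9.677 mg/L.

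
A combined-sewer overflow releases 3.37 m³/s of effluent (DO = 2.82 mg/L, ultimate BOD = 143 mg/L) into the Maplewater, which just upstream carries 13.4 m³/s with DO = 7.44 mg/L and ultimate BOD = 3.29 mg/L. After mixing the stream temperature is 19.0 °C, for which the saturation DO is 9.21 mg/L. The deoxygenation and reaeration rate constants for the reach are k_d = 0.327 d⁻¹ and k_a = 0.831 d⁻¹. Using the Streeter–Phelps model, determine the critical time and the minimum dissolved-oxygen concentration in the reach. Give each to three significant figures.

Mixed DO = (13.4×7.44 + 3.37×2.82)/(13.4+3.37) = 109.2/16.77 = 6.512 mg/L.
Mixed L₀ = (13.4×3.29 + 3.37×143)/(16.77) = 526.0/16.77 = 31.37 mg/L.
Initial deficit D₀ = C_s − DO₀ = 9.21 − 6.512 = 2.698 mg/L.
t_c = (1/0.5040) ln[(0.831/0.327)(1 − 2.698×0.5040/(0.327×31.37))] = 1.984 × ln(2.204) = 1.568 d.
D_c = (0.327/0.831) × 31.37 × e^(−0.327×1.568) = 0.3935 × 31.37 × 0.5988 = 7.391 mg/L.
Minimum DO = 9.21 − 7.391 = 1.819 mg/L.

t_c ≈ 1.57 d; minimum DO ≈ 1.82 mg/L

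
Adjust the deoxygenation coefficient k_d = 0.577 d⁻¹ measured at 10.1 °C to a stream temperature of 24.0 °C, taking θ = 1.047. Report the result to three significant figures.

k_d ≈ 1.09 d⁻¹

k_d(T₂) = k_d(T₁) · θ^(T₂−T₁) = 0.577 × 1.047^(24.0−10.1)
= 0.577 × 1.047^13.9 = 0.577 × 1.893 = 1.093 d⁻¹.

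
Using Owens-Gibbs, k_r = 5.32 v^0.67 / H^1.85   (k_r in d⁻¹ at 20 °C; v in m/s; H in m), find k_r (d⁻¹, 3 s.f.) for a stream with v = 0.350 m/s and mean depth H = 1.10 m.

k_r = 5.32 × 0.350^0.67 / 1.10^1.85 = 5.32 × 0.4949 / 1.193 = 2.207 d⁻¹.

k_r ≈ 2.21 d⁻¹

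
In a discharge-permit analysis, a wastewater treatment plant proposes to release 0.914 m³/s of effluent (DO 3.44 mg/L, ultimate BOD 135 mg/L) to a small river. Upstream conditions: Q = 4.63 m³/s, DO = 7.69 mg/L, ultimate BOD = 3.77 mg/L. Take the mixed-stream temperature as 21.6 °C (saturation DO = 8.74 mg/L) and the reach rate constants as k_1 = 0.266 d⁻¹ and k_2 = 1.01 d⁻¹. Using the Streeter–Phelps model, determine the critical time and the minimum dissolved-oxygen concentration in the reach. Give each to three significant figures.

t_c ≈ 1.51 d; minimum DO ≈ 4.26 mg/L

Mixed DO = (4.63×7.69 + 0.914×3.44)/(4.63+0.914) = 38.75/5.544 = 6.989 mg/L.
Mixed L₀ = (4.63×3.77 + 0.914×135)/(5.544) = 140.8/5.544 = 25.40 mg/L.
Initial deficit D₀ = C_s − DO₀ = 8.74 − 6.989 = 1.751 mg/L.
t_c = (1/0.7440) ln[(1.01/0.266)(1 − 1.751×0.7440/(0.266×25.40))] = 1.344 × ln(3.065) = 1.506 d.
D_c = (0.266/1.01) × 25.40 × e^(−0.266×1.506) = 0.2634 × 25.40 × 0.6700 = 4.483 mg/L.
Minimum DO = 8.74 − 4.483 = 4.257 mg/L.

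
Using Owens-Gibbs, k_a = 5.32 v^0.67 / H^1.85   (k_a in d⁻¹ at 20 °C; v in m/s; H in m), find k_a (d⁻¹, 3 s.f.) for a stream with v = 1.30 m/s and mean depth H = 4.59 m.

k_a = 5.32 × 1.30^0.67 / 4.59^1.85 = 5.32 × 1.192 / 16.76 = 0.3784 d⁻¹.

k_a ≈ 0.378 d⁻¹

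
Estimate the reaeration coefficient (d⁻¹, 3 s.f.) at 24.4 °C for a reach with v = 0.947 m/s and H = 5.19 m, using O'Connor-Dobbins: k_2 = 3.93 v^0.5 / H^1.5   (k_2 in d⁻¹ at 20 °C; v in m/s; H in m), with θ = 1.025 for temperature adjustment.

k_2(20) = 3.93 × 0.947^0.5 / 5.19^1.5 = 3.93 × 0.9731 / 11.82 = 0.3235 d⁻¹.
k_2(24.4) = 0.3235 × 1.025^(24.4−20) = 0.3235 × 1.115 = 0.3606 d⁻¹.

k_2 ≈ 0.361 d⁻¹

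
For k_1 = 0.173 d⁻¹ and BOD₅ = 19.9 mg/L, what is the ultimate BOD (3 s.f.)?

BOD₅ = L₀(1 − e^(−5k_1)) ⇒ L₀ = BOD₅ / (1 − e^(−5×0.173))
= 19.9 / (1 − 0.4211) = 19.9 / 0.5789 = 34.37 mg/L.

L₀ ≈ 34.4 mg/L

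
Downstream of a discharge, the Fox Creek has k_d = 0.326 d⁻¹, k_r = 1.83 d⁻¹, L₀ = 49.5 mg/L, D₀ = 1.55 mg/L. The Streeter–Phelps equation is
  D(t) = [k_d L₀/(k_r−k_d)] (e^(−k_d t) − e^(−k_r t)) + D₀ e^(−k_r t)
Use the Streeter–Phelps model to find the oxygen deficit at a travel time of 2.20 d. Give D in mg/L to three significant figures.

D ≈ 5.07 mg/L

k_d L₀/(k_r−k_d) = 0.326×49.5/(1.83−0.326) = 16.14/1.504 = 10.73 mg/L.
e^(−k_d t) = e^(−0.326×2.200) = 0.4881; e^(−k_r t) = e^(−1.83×2.200) = 0.01785.
D = 10.73 × (0.4881 − 0.01785) + 1.55 × 0.01785 = 5.046 + 0.02766 = 5.073 mg/L.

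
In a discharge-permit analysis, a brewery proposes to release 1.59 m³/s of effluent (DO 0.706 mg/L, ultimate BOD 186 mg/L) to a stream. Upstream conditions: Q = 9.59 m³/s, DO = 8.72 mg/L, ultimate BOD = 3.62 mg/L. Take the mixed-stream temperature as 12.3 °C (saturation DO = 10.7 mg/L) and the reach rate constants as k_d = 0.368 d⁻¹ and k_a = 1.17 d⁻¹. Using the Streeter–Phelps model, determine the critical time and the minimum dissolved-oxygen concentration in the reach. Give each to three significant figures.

t_c ≈ 1.12 d; minimum DO ≈ 4.54 mg/L

Mixed DO = (9.59×8.72 + 1.59×0.706)/(9.59+1.59) = 84.75/11.18 = 7.580 mg/L.
Mixed L₀ = (9.59×3.62 + 1.59×186)/(11.18) = 330.5/11.18 = 29.56 mg/L.
Initial deficit D₀ = C_s − DO₀ = 10.7 − 7.580 = 3.120 mg/L.
t_c = (1/0.8020) ln[(1.17/0.368)(1 − 3.120×0.8020/(0.368×29.56))] = 1.247 × ln(2.448) = 1.116 d.
D_c = (0.368/1.17) × 29.56 × e^(−0.368×1.116) = 0.3145 × 29.56 × 0.6631 = 6.165 mg/L.
Minimum DO = 10.7 − 6.165 = 4.535 mg/L.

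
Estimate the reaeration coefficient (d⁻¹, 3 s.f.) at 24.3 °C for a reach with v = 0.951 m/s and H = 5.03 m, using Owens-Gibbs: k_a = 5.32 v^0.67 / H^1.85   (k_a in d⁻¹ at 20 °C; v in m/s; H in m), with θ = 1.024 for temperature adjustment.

k_a ≈ 0.287 d⁻¹

k_a(20) = 5.32 × 0.951^0.67 / 5.03^1.85 = 5.32 × 0.9669 / 19.86 = 0.2591 d⁻¹.
k_a(24.3) = 0.2591 × 1.024^(24.3−20) = 0.2591 × 1.107 = 0.2869 d⁻¹.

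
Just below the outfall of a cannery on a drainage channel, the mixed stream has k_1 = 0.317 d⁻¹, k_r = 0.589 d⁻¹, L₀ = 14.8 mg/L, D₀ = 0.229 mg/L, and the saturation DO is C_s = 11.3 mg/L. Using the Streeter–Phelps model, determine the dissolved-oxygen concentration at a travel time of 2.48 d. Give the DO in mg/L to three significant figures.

DO ≈ 7.39 mg/L

k_1 L₀/(k_r−k_1) = 0.317×14.8/(0.589−0.317) = 4.692/0.2720 = 17.25 mg/L.
e^(−k_1 t) = e^(−0.317×2.480) = 0.4556; e^(−k_r t) = e^(−0.589×2.480) = 0.2321.
D = 17.25 × (0.4556 − 0.2321) + 0.229 × 0.2321 = 3.855 + 0.05314 = 3.909 mg/L.
DO = C_s − D = 11.3 − 3.909 = 7.391 mg/L.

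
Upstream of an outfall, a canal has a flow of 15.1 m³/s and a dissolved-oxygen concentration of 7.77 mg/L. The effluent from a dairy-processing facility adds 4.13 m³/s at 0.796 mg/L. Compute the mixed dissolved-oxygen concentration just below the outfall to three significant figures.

Flow-weighted mixing: C = (Q_r C_r + Q_w C_w)/(Q_r + Q_w)
= (15.1×7.77 + 4.13×0.796)/(15.1 + 4.13) = 120.6/19.23 = 6.272 mg/L.

6.27 mg/L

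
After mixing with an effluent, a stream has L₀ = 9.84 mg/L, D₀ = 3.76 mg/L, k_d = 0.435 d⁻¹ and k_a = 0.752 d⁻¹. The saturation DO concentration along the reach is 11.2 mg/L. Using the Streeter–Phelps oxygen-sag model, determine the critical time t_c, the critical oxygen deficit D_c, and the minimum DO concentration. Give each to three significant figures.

At the critical point dD/dt = 0, so k_d L₀ e^(−k_d t) = k_a D. Substituting D(t) from the Streeter–Phelps equation and solving for t gives
t_c = ln[(k_a/k_d)(1 − D₀(k_a−k_d)/(k_d L₀))] / (k_a−k_d).
Here k_a−k_d = 0.3170 d⁻¹ and 1 − D₀(k_a−k_d)/(k_d L₀) = 1 − 3.76×0.3170/(0.435×9.84) = 0.7215, so
t_c = ln(1.729 × 0.7215) / 0.3170 = 0.2210 / 0.3170 = 0.6972 d.
L(t_c) = L₀ e^(−k_d t_c) = 9.84 × 0.7384 = 7.266 mg/L, and at the critical point k_a D_c = k_d L, so D_c = (0.435/0.752) × 7.266 = 4.203 mg/L.
Minimum DO = C_s − D_c = 11.2 − 4.203 = 6.997 mg/L.

t_c ≈ 0.697 d; D_c ≈ 4.20 mg/L; min DO ≈ 7.00 mg/L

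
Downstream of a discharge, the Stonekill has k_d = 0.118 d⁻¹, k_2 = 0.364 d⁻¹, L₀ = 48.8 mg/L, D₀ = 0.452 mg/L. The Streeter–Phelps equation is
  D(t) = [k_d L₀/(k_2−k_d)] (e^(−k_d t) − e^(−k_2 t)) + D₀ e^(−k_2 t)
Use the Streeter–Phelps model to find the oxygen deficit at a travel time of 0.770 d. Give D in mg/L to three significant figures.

k_d L₀/(k_2−k_d) = 0.118×48.8/(0.364−0.118) = 5.758/0.2460 = 23.41 mg/L.
e^(−k_d t) = e^(−0.118×0.7700) = 0.9131; e^(−k_2 t) = e^(−0.364×0.7700) = 0.7556.
D = 23.41 × (0.9131 − 0.7556) + 0.452 × 0.7556 = 3.688 + 0.3415 = 4.030 mg/L.

D ≈ 4.03 mg/L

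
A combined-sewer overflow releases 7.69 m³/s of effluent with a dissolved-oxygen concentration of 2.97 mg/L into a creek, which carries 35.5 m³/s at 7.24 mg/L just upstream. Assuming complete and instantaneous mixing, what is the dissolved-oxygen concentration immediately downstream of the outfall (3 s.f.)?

6.48 mg/L

Flow-weighted mixing: C = (Q_r C_r + Q_w C_w)/(Q_r + Q_w)
= (35.5×7.24 + 7.69×2.97)/(35.5 + 7.69) = 279.9/43.19 = 6.480 mg/L.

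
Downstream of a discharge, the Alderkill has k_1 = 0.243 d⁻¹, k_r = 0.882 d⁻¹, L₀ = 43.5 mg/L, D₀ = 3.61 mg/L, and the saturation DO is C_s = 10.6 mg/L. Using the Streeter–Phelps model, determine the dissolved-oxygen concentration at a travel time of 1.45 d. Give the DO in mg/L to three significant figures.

k_1 L₀/(k_r−k_1) = 0.243×43.5/(0.882−0.243) = 10.57/0.6390 = 16.54 mg/L.
e^(−k_1 t) = e^(−0.243×1.450) = 0.7030; e^(−k_r t) = e^(−0.882×1.450) = 0.2783.
D = 16.54 × (0.7030 − 0.2783) + 3.61 × 0.2783 = 7.025 + 1.005 = 8.030 mg/L.
DO = C_s − D = 10.6 − 8.030 = 2.570 mg/L.

DO ≈ 2.57 mg/L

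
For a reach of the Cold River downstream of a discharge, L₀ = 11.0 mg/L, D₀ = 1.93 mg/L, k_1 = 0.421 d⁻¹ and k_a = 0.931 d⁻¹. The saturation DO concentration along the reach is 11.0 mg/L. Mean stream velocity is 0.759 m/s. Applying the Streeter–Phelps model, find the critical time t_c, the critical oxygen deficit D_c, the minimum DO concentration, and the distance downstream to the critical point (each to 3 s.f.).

t_c = [1/(k_a−k_1)] ln[(k_a/k_1)(1 − D₀(k_a−k_1)/(k_1 L₀))]
= [1/(0.931−0.421)] ln[(0.931/0.421)(1 − 1.93×0.5100/(0.421×11.0))]
= (1/0.5100) ln[2.211 × 0.7875] = 1.961 × ln(1.741) = 1.961 × 0.5547 = 1.088 d.
L(t_c) = L₀ e^(−k_1 t_c) = 11.0 × 0.6326 = 6.959 mg/L, and at the critical point k_a D_c = k_1 L, so D_c = (0.421/0.931) × 6.959 = 3.147 mg/L.
Minimum DO = C_s − D_c = 11.0 − 3.147 = 7.853 mg/L.
x_c = v t_c = 0.759 m/s × 1.088 d × 86400 s/d = 71320 m ≈ 71.3 km.

t_c ≈ 1.09 d; D_c ≈ 3.15 mg/L; min DO ≈ 7.85 mg/L; x_c ≈ 71.3 km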